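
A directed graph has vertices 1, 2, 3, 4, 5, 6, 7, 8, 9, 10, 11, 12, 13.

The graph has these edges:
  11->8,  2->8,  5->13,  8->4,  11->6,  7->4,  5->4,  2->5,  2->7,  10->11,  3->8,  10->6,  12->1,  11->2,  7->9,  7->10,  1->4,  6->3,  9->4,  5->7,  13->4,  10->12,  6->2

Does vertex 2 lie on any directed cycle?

Yes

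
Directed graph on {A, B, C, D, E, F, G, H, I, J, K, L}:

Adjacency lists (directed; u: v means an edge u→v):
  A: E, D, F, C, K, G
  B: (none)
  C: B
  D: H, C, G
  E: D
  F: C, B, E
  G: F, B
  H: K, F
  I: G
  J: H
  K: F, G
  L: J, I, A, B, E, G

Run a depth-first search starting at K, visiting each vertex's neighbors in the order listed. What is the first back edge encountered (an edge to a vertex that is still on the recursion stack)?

DFS from K (visiting each vertex's neighbors in the order listed); mark gray on enter, black on exit:
K gray
  F gray
    C gray
      B gray
      B black
    C black
    F→B: B black — skip
    E gray
      D gray
        H gray
          H→K: K is gray → back edge
First back edge: H → K.

H->K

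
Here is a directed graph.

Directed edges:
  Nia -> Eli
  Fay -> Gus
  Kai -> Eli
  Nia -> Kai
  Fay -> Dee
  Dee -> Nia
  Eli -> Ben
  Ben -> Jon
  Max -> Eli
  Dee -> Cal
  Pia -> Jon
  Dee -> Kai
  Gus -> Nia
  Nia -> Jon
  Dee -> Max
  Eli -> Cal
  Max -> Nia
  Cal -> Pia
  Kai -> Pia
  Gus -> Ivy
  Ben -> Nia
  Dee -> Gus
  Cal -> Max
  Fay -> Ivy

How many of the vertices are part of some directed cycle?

A vertex is on a directed cycle iff it belongs to a strongly connected component of size ≥ 2 (or has a self-loop).
The vertices on cycles are {Ben, Cal, Eli, Kai, Max, Nia} — 6 in total.

6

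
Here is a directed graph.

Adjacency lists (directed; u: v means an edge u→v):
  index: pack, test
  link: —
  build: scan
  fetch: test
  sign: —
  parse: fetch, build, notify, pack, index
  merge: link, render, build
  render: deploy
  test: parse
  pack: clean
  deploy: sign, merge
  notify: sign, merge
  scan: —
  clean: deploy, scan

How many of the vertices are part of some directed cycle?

A vertex is on a directed cycle iff it belongs to a strongly connected component of size ≥ 2 (or has a self-loop).
The vertices on cycles are {test, fetch, index, merge, parse, deploy, render} — 7 in total.

7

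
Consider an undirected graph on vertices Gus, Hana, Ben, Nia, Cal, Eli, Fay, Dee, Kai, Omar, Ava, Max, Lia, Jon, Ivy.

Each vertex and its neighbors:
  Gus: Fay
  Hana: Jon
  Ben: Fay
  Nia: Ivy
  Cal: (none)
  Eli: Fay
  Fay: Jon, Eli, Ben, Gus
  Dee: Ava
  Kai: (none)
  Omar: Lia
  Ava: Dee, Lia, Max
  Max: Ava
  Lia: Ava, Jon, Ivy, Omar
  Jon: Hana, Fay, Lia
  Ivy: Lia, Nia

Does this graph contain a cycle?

No

DFS, tracking each vertex's parent; an edge to a visited non-parent vertex closes a cycle.
Start from Nia:
visit Nia (parent –)
  visit Ivy (parent Nia)
    visit Lia (parent Ivy)
      visit Ava (parent Lia)
        visit Dee (parent Ava)
          Dee–Ava: parent, skip
        Ava–Lia: parent, skip
        visit Max (parent Ava)
          Max–Ava: parent, skip
      visit Jon (parent Lia)
        visit Hana (parent Jon)
          Hana–Jon: parent, skip
        visit Fay (parent Jon)
          Fay–Jon: parent, skip
          visit Eli (parent Fay)
            Eli–Fay: parent, skip
          visit Ben (parent Fay)
            Ben–Fay: parent, skip
          visit Gus (parent Fay)
            Gus–Fay: parent, skip
        Jon–Lia: parent, skip
      Lia–Ivy: parent, skip
      visit Omar (parent Lia)
        Omar–Lia: parent, skip
    Ivy–Nia: parent, skip
visit Cal (parent –)
visit Kai (parent –)
No non-parent visited neighbor found — the graph is a forest.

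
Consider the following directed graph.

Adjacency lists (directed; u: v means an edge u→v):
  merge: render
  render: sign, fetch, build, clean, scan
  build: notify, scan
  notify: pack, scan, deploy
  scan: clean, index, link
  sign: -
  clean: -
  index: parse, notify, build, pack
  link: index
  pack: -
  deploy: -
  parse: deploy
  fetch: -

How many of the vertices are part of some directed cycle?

A vertex is on a directed cycle iff it belongs to a strongly connected component of size ≥ 2 (or has a self-loop).
The vertices on cycles are {link, scan, build, index, notify} — 5 in total.

5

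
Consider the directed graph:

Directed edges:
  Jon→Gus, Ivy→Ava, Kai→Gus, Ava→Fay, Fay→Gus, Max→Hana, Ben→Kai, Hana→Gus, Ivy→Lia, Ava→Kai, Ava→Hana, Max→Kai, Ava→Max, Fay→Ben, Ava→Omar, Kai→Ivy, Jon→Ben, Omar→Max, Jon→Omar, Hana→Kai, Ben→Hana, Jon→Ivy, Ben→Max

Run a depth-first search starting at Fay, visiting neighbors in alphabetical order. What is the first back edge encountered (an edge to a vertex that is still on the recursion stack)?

DFS from Fay (visiting neighbors in alphabetical order); mark gray on enter, black on exit:
Fay gray
  Ben gray
    Hana gray
      Gus gray
      Gus black
      Kai gray
        Kai→Gus: Gus black — skip
        Ivy gray
          Ava gray
            Ava→Fay: Fay is gray → back edge
First back edge: Ava → Fay.

Ava→Fay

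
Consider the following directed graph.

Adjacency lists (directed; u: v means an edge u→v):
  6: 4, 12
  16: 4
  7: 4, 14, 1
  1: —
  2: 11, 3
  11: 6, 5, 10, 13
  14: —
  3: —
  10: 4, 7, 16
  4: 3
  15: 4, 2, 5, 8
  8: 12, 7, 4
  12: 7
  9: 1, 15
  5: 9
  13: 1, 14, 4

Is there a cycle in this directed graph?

Yes

DFS with white/gray/black marking, starting from 7:
7 gray
  4 gray
    3 gray
    3 black
  4 black
  14 gray
  14 black
  1 gray
  1 black
7 black
6 gray
  6→4: 4 black — skip
  12 gray
    12→7: 7 black — skip
  12 black
6 black
16 gray
  16→4: 4 black — skip
16 black
2 gray
  11 gray
    11→6: 6 black — skip
    5 gray
      9 gray
        9→1: 1 black — skip
        15 gray
          15→4: 4 black — skip
          15→2: 2 is gray → back edge
Back edge found, so a cycle exists: 2 → 11 → 5 → 9 → 15 → 2.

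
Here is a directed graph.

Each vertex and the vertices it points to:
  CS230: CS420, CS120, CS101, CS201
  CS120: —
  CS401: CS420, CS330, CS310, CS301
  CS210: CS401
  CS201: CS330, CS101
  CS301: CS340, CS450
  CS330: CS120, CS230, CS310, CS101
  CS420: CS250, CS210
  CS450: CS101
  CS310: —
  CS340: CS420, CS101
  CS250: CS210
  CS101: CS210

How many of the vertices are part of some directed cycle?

A vertex is on a directed cycle iff it belongs to a strongly connected component of size ≥ 2 (or has a self-loop).
The vertices on cycles are {CS101, CS201, CS210, CS230, CS250, CS301, CS330, CS340, CS401, CS420, CS450} — 11 in total.

11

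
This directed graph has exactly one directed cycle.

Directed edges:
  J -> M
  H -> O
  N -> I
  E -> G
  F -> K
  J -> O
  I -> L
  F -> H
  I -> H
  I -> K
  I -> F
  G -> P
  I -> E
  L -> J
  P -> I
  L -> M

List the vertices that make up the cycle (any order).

E, G, I, P

DFS with gray/black marking from I:
I gray
  K gray
  K black
  F gray
    H gray
      O gray
      O black
    H black
    F→K: K black — skip
  F black
  L gray
    J gray
      J→O: O black — skip
      M gray
      M black
    J black
    L→M: M black — skip
  L black
  I→H: H black — skip
  E gray
    G gray
      P gray
        P→I: I is gray → back edge
Back edge closes the cycle I → E → G → P → I; its vertices are {E, G, I, P}.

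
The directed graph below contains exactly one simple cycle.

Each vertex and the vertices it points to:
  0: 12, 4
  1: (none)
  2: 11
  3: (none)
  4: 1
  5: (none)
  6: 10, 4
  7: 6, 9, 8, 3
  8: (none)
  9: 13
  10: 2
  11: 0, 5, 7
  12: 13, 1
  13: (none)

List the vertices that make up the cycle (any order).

2, 6, 7, 10, 11

DFS with gray/black marking from 11:
11 gray
  0 gray
    12 gray
      13 gray
      13 black
      1 gray
      1 black
    12 black
    4 gray
      4→1: 1 black — skip
    4 black
  0 black
  5 gray
  5 black
  7 gray
    6 gray
      10 gray
        2 gray
          2→11: 11 is gray → back edge
Back edge closes the cycle 11 → 7 → 6 → 10 → 2 → 11; its vertices are {2, 6, 7, 10, 11}.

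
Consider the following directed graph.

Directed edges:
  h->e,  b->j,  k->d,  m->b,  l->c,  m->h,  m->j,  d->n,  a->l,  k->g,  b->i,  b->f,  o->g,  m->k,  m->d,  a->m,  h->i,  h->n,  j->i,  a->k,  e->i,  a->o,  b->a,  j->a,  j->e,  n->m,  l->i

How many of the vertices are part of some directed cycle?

A vertex is on a directed cycle iff it belongs to a strongly connected component of size ≥ 2 (or has a self-loop).
The vertices on cycles are {a, b, d, h, j, k, m, n} — 8 in total.

8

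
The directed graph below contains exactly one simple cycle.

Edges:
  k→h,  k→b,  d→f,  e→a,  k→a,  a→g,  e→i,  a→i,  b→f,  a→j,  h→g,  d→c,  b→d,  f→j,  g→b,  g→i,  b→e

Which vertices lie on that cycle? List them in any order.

a, b, e, g

DFS with gray/black marking from b:
b gray
  f gray
    j gray
    j black
  f black
  d gray
    c gray
    c black
    d→f: f black — skip
  d black
  e gray
    i gray
    i black
    a gray
      a→i: i black — skip
      a→j: j black — skip
      g gray
        g→i: i black — skip
        g→b: b is gray → back edge
Back edge closes the cycle b → e → a → g → b; its vertices are {a, b, e, g}.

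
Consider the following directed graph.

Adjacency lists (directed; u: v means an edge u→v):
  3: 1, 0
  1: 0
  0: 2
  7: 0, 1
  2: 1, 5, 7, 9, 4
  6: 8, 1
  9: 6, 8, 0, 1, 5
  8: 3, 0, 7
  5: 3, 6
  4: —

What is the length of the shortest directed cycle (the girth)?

For each vertex v, BFS finds the shortest path from v back to v.
The shortest such closed walk is 2 → 7 → 0 → 2, length 3.

3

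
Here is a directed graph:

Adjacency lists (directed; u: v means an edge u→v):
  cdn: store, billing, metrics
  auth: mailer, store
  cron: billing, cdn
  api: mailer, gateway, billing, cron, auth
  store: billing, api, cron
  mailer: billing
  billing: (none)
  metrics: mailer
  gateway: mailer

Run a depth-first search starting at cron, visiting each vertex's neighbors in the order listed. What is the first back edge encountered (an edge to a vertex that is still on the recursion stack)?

DFS from cron (visiting each vertex's neighbors in the order listed); mark gray on enter, black on exit:
cron gray
  billing gray
  billing black
  cdn gray
    store gray
      store→billing: billing black — skip
      api gray
        mailer gray
          mailer→billing: billing black — skip
        mailer black
        gateway gray
          gateway→mailer: mailer black — skip
        gateway black
        api→billing: billing black — skip
        api→cron: cron is gray → back edge
First back edge: api → cron.

api→cron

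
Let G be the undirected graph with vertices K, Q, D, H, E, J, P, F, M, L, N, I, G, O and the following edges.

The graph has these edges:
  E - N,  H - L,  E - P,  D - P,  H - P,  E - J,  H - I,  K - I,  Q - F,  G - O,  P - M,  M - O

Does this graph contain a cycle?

DFS, tracking each vertex's parent; an edge to a visited non-parent vertex closes a cycle.
Start from K:
visit K (parent –)
  visit I (parent K)
    I–K: parent, skip
    visit H (parent I)
      visit P (parent H)
        visit E (parent P)
          visit J (parent E)
            J–E: parent, skip
          E–P: parent, skip
          visit N (parent E)
            N–E: parent, skip
        visit M (parent P)
          M–P: parent, skip
          visit O (parent M)
            O–M: parent, skip
            visit G (parent O)
              G–O: parent, skip
        visit D (parent P)
          D–P: parent, skip
        P–H: parent, skip
      visit L (parent H)
        L–H: parent, skip
      H–I: parent, skip
visit Q (parent –)
  visit F (parent Q)
    F–Q: parent, skip
No non-parent visited neighbor found — the graph is a forest.

No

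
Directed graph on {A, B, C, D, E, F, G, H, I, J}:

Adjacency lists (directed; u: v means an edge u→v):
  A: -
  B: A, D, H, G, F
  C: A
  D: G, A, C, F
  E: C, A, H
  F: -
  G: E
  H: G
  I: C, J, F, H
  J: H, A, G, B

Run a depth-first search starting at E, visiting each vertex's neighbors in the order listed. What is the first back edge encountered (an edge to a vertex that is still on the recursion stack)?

G→E

DFS from E (visiting each vertex's neighbors in the order listed); mark gray on enter, black on exit:
E gray
  C gray
    A gray
    A black
  C black
  E→A: A black — skip
  H gray
    G gray
      G→E: E is gray → back edge
First back edge: G → E.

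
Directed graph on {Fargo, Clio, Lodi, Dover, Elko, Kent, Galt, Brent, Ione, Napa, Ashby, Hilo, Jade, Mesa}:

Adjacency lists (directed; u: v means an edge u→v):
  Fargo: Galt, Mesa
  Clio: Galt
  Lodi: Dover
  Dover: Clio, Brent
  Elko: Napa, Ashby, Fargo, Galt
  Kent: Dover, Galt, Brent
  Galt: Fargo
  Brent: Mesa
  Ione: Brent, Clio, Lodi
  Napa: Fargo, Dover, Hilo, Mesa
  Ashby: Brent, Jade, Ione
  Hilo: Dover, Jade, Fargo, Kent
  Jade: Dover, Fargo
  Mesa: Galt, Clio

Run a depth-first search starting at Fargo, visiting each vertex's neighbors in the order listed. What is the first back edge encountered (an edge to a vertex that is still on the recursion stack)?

Galt->Fargo

DFS from Fargo (visiting each vertex's neighbors in the order listed); mark gray on enter, black on exit:
Fargo gray
  Galt gray
    Galt→Fargo: Fargo is gray → back edge
First back edge: Galt → Fargo.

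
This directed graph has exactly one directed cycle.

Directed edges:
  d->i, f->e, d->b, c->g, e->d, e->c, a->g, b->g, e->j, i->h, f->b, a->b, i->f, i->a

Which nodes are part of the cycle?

d, e, f, i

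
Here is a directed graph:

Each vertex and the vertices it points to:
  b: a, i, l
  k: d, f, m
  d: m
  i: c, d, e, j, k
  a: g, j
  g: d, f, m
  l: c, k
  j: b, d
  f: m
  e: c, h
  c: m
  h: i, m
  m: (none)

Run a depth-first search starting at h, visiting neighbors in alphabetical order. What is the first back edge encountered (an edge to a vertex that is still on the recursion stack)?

DFS from h (visiting neighbors in alphabetical order); mark gray on enter, black on exit:
h gray
  i gray
    c gray
      m gray
      m black
    c black
    d gray
      d→m: m black — skip
    d black
    e gray
      e→c: c black — skip
      e→h: h is gray → back edge
First back edge: e → h.

e→h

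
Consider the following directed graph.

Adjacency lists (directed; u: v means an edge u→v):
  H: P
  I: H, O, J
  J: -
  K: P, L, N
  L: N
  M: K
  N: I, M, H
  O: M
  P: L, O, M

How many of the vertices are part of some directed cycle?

A vertex is on a directed cycle iff it belongs to a strongly connected component of size ≥ 2 (or has a self-loop).
The vertices on cycles are {H, I, K, L, M, N, O, P} — 8 in total.

8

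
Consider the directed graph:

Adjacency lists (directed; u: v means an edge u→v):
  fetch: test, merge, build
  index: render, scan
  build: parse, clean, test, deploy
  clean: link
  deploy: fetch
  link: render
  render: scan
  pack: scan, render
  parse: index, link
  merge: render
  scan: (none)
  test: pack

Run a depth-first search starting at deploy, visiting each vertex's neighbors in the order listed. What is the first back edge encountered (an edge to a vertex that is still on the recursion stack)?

build->deploy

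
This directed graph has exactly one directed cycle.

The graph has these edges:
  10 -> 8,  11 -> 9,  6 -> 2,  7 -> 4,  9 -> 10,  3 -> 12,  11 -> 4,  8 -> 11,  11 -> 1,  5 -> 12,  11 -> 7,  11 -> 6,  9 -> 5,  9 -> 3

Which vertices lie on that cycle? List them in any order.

8, 9, 10, 11

DFS with gray/black marking from 11:
11 gray
  7 gray
    4 gray
    4 black
  7 black
  1 gray
  1 black
  9 gray
    5 gray
      12 gray
      12 black
    5 black
    10 gray
      8 gray
        8→11: 11 is gray → back edge
Back edge closes the cycle 11 → 9 → 10 → 8 → 11; its vertices are {8, 9, 10, 11}.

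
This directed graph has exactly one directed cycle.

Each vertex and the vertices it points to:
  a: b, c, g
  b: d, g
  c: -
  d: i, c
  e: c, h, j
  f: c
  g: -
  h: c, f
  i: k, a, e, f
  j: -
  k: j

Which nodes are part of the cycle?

DFS with gray/black marking from i:
i gray
  k gray
    j gray
    j black
  k black
  a gray
    b gray
      d gray
        d→i: i is gray → back edge
Back edge closes the cycle i → a → b → d → i; its vertices are {a, b, d, i}.

a, b, d, i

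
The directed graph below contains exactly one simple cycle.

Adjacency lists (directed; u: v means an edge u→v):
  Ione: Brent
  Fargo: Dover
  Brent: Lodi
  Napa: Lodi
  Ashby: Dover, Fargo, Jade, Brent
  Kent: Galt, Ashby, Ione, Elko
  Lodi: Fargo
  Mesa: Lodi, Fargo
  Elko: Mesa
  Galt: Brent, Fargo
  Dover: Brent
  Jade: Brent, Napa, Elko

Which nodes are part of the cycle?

DFS with gray/black marking from Dover:
Dover gray
  Brent gray
    Lodi gray
      Fargo gray
        Fargo→Dover: Dover is gray → back edge
Back edge closes the cycle Dover → Brent → Lodi → Fargo → Dover; its vertices are {Lodi, Brent, Dover, Fargo}.

Lodi, Brent, Dover, Fargo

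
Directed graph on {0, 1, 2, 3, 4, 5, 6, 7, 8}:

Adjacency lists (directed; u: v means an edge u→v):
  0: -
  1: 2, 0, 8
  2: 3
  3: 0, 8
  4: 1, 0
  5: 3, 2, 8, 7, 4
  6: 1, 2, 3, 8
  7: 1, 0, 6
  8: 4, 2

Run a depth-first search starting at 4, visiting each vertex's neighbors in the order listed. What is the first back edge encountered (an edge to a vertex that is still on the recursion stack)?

8→4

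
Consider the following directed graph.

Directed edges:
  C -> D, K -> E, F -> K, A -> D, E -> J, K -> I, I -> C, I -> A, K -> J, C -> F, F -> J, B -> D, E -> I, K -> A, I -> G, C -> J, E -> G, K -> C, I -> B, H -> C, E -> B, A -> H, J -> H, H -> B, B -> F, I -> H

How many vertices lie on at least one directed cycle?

9

A vertex is on a directed cycle iff it belongs to a strongly connected component of size ≥ 2 (or has a self-loop).
The vertices on cycles are {A, B, C, E, F, H, I, J, K} — 9 in total.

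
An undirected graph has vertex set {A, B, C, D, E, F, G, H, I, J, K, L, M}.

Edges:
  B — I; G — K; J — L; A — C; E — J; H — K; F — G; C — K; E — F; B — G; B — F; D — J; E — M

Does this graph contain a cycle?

Yes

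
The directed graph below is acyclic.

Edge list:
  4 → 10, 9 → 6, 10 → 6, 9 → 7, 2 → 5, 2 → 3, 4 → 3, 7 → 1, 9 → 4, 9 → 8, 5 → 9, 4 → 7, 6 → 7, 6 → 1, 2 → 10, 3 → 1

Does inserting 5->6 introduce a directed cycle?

No

Adding 5→6 creates a cycle iff 6 can already reach 5.
Explore from 6: no path reaches 5. The graph stays acyclic.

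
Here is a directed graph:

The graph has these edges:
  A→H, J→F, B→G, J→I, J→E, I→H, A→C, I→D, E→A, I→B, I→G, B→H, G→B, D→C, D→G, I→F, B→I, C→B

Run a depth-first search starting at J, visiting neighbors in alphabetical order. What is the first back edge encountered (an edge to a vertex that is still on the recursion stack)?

G→B

DFS from J (visiting neighbors in alphabetical order); mark gray on enter, black on exit:
J gray
  E gray
    A gray
      C gray
        B gray
          G gray
            G→B: B is gray → back edge
First back edge: G → B.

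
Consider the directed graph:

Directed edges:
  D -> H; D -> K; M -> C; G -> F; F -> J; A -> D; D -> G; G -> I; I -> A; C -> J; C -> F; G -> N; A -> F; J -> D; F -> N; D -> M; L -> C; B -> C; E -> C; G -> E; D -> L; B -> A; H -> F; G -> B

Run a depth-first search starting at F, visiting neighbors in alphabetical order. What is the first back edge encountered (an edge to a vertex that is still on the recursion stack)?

A->D

DFS from F (visiting neighbors in alphabetical order); mark gray on enter, black on exit:
F gray
  J gray
    D gray
      G gray
        B gray
          A gray
            A→D: D is gray → back edge
First back edge: A → D.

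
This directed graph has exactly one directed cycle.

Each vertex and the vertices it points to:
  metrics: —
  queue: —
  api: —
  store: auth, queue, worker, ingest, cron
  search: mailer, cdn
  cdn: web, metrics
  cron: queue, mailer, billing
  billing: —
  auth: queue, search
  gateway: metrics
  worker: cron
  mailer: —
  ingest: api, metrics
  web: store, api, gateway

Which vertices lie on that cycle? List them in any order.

cdn, web, auth, store, search

DFS with gray/black marking from store:
store gray
  auth gray
    queue gray
    queue black
    search gray
      mailer gray
      mailer black
      cdn gray
        web gray
          web→store: store is gray → back edge
Back edge closes the cycle store → auth → search → cdn → web → store; its vertices are {cdn, web, auth, store, search}.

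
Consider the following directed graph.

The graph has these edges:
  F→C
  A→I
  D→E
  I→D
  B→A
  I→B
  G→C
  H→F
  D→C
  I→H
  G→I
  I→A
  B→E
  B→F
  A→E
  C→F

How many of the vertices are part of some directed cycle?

5

A vertex is on a directed cycle iff it belongs to a strongly connected component of size ≥ 2 (or has a self-loop).
The vertices on cycles are {A, B, C, F, I} — 5 in total.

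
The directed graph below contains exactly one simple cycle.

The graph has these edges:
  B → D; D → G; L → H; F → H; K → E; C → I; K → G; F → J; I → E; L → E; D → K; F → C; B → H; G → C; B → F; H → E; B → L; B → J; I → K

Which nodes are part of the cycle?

DFS with gray/black marking from G:
G gray
  C gray
    I gray
      K gray
        E gray
        E black
        K→G: G is gray → back edge
Back edge closes the cycle G → C → I → K → G; its vertices are {C, G, I, K}.

C, G, I, K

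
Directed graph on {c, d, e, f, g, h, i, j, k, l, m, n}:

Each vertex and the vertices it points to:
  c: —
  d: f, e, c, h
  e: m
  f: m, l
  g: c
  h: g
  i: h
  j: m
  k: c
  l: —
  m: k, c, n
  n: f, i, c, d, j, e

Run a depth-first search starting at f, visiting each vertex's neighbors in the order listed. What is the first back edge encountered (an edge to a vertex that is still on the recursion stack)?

n->f

DFS from f (visiting each vertex's neighbors in the order listed); mark gray on enter, black on exit:
f gray
  m gray
    k gray
      c gray
      c black
    k black
    m→c: c black — skip
    n gray
      n→f: f is gray → back edge
First back edge: n → f.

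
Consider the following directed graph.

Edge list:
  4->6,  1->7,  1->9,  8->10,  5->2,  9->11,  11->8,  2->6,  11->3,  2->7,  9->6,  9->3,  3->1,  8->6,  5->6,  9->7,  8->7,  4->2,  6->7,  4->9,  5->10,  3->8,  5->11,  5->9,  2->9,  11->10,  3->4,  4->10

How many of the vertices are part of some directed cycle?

A vertex is on a directed cycle iff it belongs to a strongly connected component of size ≥ 2 (or has a self-loop).
The vertices on cycles are {1, 2, 3, 4, 9, 11} — 6 in total.

6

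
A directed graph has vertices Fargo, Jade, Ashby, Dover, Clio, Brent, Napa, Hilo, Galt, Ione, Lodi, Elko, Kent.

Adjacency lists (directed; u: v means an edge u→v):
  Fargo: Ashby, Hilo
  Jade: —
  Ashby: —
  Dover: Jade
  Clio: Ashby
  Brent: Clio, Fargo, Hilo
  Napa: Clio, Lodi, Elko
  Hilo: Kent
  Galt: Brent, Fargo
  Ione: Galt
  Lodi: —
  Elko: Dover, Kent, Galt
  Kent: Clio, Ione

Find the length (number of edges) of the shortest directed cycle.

5

For each vertex v, BFS finds the shortest path from v back to v.
The shortest such closed walk is Kent → Ione → Galt → Fargo → Hilo → Kent, length 5.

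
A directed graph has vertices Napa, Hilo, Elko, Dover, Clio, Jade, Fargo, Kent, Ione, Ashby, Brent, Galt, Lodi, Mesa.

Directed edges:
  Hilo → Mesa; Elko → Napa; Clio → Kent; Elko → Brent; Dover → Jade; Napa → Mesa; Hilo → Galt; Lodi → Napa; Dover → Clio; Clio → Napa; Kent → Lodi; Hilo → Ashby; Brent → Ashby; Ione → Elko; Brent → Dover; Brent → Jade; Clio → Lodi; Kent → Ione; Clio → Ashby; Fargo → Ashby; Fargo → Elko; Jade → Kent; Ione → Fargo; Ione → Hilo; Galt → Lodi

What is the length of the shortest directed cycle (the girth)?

For each vertex v, BFS finds the shortest path from v back to v.
The shortest such closed walk is Ione → Elko → Brent → Jade → Kent → Ione, length 5.

5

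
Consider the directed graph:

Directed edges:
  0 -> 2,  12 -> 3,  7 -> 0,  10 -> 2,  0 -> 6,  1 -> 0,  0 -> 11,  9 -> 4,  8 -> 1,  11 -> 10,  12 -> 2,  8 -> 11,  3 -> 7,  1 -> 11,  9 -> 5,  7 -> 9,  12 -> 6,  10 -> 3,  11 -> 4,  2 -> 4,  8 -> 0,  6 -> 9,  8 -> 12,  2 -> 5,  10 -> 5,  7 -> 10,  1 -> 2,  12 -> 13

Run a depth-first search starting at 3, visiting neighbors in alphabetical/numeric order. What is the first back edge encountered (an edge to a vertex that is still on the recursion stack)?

10→3

DFS from 3 (visiting neighbors in alphabetical/numeric order); mark gray on enter, black on exit:
3 gray
  7 gray
    0 gray
      2 gray
        4 gray
        4 black
        5 gray
        5 black
      2 black
      6 gray
        9 gray
          9→4: 4 black — skip
          9→5: 5 black — skip
        9 black
      6 black
      11 gray
        11→4: 4 black — skip
        10 gray
          10→2: 2 black — skip
          10→3: 3 is gray → back edge
First back edge: 10 → 3.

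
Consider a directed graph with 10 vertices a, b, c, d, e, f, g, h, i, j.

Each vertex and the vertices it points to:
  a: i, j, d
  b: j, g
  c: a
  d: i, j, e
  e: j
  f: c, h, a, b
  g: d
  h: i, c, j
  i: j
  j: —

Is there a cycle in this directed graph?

No

DFS with white/gray/black marking, starting from h:
h gray
  i gray
    j gray
    j black
  i black
  c gray
    a gray
      a→i: i black — skip
      a→j: j black — skip
      d gray
        d→i: i black — skip
        d→j: j black — skip
        e gray
          e→j: j black — skip
        e black
      d black
    a black
  c black
  h→j: j black — skip
h black
b gray
  b→j: j black — skip
  g gray
    g→d: d black — skip
  g black
b black
f gray
  f→c: c black — skip
  f→h: h black — skip
  f→a: a black — skip
  f→b: b black — skip
f black
Every edge goes to a white or black vertex — no back edge, so the graph is acyclic.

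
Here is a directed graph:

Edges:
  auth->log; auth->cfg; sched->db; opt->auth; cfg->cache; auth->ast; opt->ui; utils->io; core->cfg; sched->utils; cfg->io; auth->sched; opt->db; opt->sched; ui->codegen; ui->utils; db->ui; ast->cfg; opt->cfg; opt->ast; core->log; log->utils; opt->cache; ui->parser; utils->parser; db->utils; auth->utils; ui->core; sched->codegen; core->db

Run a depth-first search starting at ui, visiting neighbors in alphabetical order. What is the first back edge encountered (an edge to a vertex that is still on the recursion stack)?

db→ui

DFS from ui (visiting neighbors in alphabetical order); mark gray on enter, black on exit:
ui gray
  codegen gray
  codegen black
  core gray
    cfg gray
      cache gray
      cache black
      io gray
      io black
    cfg black
    db gray
      db→ui: ui is gray → back edge
First back edge: db → ui.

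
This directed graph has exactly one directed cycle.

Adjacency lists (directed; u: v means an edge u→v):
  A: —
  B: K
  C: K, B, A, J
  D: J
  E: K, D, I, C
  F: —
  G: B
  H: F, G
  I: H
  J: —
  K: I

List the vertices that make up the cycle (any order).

B, G, H, I, K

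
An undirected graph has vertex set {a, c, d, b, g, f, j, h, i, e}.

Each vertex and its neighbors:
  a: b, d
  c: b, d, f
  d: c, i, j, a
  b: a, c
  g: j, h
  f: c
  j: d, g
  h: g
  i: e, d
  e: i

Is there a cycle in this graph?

DFS, tracking each vertex's parent; an edge to a visited non-parent vertex closes a cycle.
Start from f:
visit f (parent –)
  visit c (parent f)
    visit b (parent c)
      visit a (parent b)
        a–b: parent, skip
        visit d (parent a)
          d–c: c visited and ≠ parent → cycle
Cycle: c – b – a – d – c.

Yes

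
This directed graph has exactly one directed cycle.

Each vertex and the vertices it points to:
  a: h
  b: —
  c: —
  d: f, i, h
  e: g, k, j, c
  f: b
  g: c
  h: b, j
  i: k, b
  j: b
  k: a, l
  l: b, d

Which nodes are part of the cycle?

DFS with gray/black marking from k:
k gray
  a gray
    h gray
      b gray
      b black
      j gray
        j→b: b black — skip
      j black
    h black
  a black
  l gray
    l→b: b black — skip
    d gray
      f gray
        f→b: b black — skip
      f black
      i gray
        i→k: k is gray → back edge
Back edge closes the cycle k → l → d → i → k; its vertices are {d, i, k, l}.

d, i, k, l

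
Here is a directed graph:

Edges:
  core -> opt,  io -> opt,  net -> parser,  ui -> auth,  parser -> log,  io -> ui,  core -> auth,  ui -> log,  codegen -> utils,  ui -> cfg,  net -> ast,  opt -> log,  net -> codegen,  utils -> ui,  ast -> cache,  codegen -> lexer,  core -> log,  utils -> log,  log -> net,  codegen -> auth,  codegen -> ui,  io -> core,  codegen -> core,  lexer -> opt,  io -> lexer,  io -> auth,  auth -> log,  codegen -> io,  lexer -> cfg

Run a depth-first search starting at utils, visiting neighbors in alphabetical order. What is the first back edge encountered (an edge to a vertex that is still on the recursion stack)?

DFS from utils (visiting neighbors in alphabetical order); mark gray on enter, black on exit:
utils gray
  log gray
    net gray
      ast gray
        cache gray
        cache black
      ast black
      codegen gray
        auth gray
          auth→log: log is gray → back edge
First back edge: auth → log.

auth→log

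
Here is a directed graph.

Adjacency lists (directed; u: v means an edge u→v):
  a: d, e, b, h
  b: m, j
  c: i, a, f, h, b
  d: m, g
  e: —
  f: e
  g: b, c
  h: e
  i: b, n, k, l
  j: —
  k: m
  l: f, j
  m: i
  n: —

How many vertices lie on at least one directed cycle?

A vertex is on a directed cycle iff it belongs to a strongly connected component of size ≥ 2 (or has a self-loop).
The vertices on cycles are {a, b, c, d, g, i, k, m} — 8 in total.

8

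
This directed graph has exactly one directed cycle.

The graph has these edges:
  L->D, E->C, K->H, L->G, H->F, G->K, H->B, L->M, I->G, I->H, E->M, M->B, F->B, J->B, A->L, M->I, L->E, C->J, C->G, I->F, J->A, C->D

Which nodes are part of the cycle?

DFS with gray/black marking from A:
A gray
  L gray
    M gray
      B gray
      B black
      I gray
        G gray
          K gray
            H gray
              F gray
                F→B: B black — skip
              F black
              H→B: B black — skip
            H black
          K black
        G black
        I→F: F black — skip
        I→H: H black — skip
      I black
    M black
    E gray
      C gray
        J gray
          J→B: B black — skip
          J→A: A is gray → back edge
Back edge closes the cycle A → L → E → C → J → A; its vertices are {A, C, E, J, L}.

A, C, E, J, L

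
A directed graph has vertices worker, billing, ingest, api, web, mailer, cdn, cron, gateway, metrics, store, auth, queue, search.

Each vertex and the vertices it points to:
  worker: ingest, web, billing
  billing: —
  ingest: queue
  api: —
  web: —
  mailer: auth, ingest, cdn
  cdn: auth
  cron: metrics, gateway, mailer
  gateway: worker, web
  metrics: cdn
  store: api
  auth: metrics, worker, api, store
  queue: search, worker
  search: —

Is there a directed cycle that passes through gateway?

gateway lies on a cycle iff there is a path from gateway back to itself.
Exploring from gateway, it never reaches itself; equivalently, its strongly connected component is a singleton.

No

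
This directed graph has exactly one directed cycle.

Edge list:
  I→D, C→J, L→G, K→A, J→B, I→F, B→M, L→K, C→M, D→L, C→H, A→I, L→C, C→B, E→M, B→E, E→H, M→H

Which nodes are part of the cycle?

A, D, I, K, L

DFS with gray/black marking from L:
L gray
  G gray
  G black
  C gray
    M gray
      H gray
      H black
    M black
    C→H: H black — skip
    J gray
      B gray
        E gray
          E→M: M black — skip
          E→H: H black — skip
        E black
        B→M: M black — skip
      B black
    J black
    C→B: B black — skip
  C black
  K gray
    A gray
      I gray
        D gray
          D→L: L is gray → back edge
Back edge closes the cycle L → K → A → I → D → L; its vertices are {A, D, I, K, L}.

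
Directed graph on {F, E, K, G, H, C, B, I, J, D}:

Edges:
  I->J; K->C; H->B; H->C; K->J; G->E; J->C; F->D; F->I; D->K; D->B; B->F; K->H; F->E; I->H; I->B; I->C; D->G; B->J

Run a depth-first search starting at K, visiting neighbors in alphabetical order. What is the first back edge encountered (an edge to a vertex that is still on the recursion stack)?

D→B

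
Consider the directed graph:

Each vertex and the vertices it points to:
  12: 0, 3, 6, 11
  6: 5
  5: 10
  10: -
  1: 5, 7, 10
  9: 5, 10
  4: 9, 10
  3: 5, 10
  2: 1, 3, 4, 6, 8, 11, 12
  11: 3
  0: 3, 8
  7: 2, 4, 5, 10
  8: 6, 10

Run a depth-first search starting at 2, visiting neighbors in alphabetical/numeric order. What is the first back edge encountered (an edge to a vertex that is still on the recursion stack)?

DFS from 2 (visiting neighbors in alphabetical/numeric order); mark gray on enter, black on exit:
2 gray
  1 gray
    5 gray
      10 gray
      10 black
    5 black
    7 gray
      7→2: 2 is gray → back edge
First back edge: 7 → 2.

7→2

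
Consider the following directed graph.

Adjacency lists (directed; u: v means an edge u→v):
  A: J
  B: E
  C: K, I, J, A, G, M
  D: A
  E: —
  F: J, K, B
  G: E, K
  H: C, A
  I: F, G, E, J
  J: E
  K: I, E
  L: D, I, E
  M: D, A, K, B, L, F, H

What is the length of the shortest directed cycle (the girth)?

For each vertex v, BFS finds the shortest path from v back to v.
The shortest such closed walk is M → H → C → M, length 3.

3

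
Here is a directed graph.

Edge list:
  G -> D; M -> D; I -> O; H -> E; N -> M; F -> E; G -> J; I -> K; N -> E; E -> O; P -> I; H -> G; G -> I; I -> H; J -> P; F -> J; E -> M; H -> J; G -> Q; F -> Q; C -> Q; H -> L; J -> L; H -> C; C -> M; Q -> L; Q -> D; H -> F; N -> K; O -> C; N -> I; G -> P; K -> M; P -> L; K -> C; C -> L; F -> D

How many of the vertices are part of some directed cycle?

6

A vertex is on a directed cycle iff it belongs to a strongly connected component of size ≥ 2 (or has a self-loop).
The vertices on cycles are {F, G, H, I, J, P} — 6 in total.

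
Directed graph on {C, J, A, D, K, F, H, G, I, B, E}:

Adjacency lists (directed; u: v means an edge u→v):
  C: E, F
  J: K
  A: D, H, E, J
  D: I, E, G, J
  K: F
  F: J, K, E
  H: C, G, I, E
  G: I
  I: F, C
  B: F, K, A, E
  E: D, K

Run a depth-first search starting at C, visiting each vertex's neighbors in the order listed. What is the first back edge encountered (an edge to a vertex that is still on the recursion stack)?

K->F

DFS from C (visiting each vertex's neighbors in the order listed); mark gray on enter, black on exit:
C gray
  E gray
    D gray
      I gray
        F gray
          J gray
            K gray
              K→F: F is gray → back edge
First back edge: K → F.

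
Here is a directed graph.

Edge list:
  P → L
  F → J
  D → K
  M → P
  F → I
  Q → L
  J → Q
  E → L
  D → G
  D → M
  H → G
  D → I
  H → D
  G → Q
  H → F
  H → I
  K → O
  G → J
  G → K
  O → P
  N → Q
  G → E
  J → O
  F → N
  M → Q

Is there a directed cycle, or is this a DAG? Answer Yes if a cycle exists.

No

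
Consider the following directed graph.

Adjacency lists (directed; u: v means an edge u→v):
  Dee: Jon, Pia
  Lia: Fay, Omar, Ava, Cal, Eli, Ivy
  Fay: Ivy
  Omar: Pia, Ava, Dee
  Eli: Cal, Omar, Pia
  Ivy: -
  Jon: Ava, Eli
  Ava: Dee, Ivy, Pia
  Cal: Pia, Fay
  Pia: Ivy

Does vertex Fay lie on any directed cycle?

No

Fay lies on a cycle iff there is a path from Fay back to itself.
Exploring from Fay, it never reaches itself; equivalently, its strongly connected component is a singleton.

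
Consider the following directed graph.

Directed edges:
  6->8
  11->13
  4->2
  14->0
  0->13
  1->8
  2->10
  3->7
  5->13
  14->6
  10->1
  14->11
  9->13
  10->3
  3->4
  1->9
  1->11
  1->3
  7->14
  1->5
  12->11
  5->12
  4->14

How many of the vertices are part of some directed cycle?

5

A vertex is on a directed cycle iff it belongs to a strongly connected component of size ≥ 2 (or has a self-loop).
The vertices on cycles are {1, 2, 3, 4, 10} — 5 in total.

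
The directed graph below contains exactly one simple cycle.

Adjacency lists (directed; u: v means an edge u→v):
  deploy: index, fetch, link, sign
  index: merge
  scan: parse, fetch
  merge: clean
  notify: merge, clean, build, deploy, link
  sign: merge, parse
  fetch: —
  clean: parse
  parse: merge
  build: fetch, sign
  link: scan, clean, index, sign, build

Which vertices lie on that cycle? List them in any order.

clean, merge, parse

DFS with gray/black marking from clean:
clean gray
  parse gray
    merge gray
      merge→clean: clean is gray → back edge
Back edge closes the cycle clean → parse → merge → clean; its vertices are {clean, merge, parse}.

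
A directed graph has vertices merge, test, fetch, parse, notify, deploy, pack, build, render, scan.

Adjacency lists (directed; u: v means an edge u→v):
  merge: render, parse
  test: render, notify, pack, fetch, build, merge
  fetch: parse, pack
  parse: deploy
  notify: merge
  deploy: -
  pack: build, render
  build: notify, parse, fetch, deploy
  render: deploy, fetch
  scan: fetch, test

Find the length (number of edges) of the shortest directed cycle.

For each vertex v, BFS finds the shortest path from v back to v.
The shortest such closed walk is pack → build → fetch → pack, length 3.

3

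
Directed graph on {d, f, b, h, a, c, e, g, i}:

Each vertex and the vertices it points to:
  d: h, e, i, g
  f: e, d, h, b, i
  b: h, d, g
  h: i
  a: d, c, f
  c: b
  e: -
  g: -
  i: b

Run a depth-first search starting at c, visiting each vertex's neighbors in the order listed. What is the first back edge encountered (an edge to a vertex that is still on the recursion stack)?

DFS from c (visiting each vertex's neighbors in the order listed); mark gray on enter, black on exit:
c gray
  b gray
    h gray
      i gray
        i→b: b is gray → back edge
First back edge: i → b.

i→b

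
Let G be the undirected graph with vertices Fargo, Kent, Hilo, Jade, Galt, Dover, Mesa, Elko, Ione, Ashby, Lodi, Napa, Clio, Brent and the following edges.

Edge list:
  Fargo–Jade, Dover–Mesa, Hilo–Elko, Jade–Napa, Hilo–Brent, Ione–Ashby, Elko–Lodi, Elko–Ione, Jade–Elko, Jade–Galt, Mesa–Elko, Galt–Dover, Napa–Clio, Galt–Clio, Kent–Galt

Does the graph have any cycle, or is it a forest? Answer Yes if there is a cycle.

Yes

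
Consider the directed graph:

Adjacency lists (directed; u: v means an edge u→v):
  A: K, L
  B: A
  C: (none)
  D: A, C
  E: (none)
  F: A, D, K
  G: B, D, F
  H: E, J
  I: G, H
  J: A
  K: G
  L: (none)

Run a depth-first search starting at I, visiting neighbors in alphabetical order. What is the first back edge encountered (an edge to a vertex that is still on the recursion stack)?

K→G

DFS from I (visiting neighbors in alphabetical order); mark gray on enter, black on exit:
I gray
  G gray
    B gray
      A gray
        K gray
          K→G: G is gray → back edge
First back edge: K → G.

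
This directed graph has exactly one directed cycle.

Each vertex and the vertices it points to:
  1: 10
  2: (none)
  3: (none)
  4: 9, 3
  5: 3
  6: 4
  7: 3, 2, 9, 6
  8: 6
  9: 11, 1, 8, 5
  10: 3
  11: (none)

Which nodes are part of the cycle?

4, 6, 8, 9

DFS with gray/black marking from 9:
9 gray
  11 gray
  11 black
  1 gray
    10 gray
      3 gray
      3 black
    10 black
  1 black
  8 gray
    6 gray
      4 gray
        4→9: 9 is gray → back edge
Back edge closes the cycle 9 → 8 → 6 → 4 → 9; its vertices are {4, 6, 8, 9}.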